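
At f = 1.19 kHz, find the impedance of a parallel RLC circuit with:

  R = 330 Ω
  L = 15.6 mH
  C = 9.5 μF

Step 1 — Angular frequency: ω = 2π·f = 2π·1190 = 7477 rad/s.
Step 2 — Component impedances:
  R: Z = R = 330 Ω
  L: Z = jωL = j·7477·0.0156 = 0 + j116.6 Ω
  C: Z = 1/(jωC) = -j/(ω·C) = 0 - j14.08 Ω
Step 3 — Parallel combination: 1/Z_total = 1/R + 1/L + 1/C; Z_total = 0.775 - j15.97 Ω = 15.99∠-87.2° Ω.

Z = 0.775 - j15.97 Ω = 15.99∠-87.2° Ω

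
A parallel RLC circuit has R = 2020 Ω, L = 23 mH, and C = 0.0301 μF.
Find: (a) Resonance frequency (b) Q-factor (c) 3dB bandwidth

Step 1 — Resonance: ω₀ = 1/√(LC) = 1/√(0.023·3.01e-08) = 3.801e+04 rad/s.
Step 2 — f₀ = ω₀/(2π) = 6049 Hz.
Step 3 — Parallel Q: Q = R/(ω₀L) = 2020/(3.801e+04·0.023) = 2.311.
Step 4 — Bandwidth: Δω = ω₀/Q = 1.645e+04 rad/s; BW = Δω/(2π) = 2618 Hz.

(a) f₀ = 6049 Hz  (b) Q = 2.311  (c) BW = 2618 Hz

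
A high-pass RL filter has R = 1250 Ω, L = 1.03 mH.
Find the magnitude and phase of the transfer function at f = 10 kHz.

Step 1 — Angular frequency: ω = 2π·1e+04 = 6.283e+04 rad/s.
Step 2 — Transfer function: H(jω) = jωL/(R + jωL).
Step 3 — Numerator jωL = j·64.72; denominator R + jωL = 1250 + j64.72.
Step 4 — H = 0.002673 + j0.05164.
Step 5 — Magnitude: |H| = 0.0517 (-25.7 dB); phase: φ = 87.0°.

|H| = 0.0517 (-25.7 dB), φ = 87.0°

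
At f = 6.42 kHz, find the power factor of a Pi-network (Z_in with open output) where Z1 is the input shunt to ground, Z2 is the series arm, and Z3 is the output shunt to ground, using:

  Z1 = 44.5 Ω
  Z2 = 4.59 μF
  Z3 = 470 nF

Step 1 — Angular frequency: ω = 2π·f = 2π·6420 = 4.034e+04 rad/s.
Step 2 — Component impedances:
  Z1: Z = R = 44.5 Ω
  Z2: Z = 1/(jωC) = -j/(ω·C) = 0 - j5.401 Ω
  Z3: Z = 1/(jωC) = -j/(ω·C) = 0 - j52.75 Ω
Step 3 — With open output, the series arm Z2 and the output shunt Z3 appear in series to ground: Z2 + Z3 = 0 - j58.15 Ω.
Step 4 — Parallel with input shunt Z1: Z_in = Z1 || (Z2 + Z3) = 28.06 - j21.48 Ω = 35.34∠-37.4° Ω.
Step 5 — Power factor: PF = cos(φ) = Re(Z)/|Z| = 28.063/35.339 = 0.7941.
Step 6 — Type: Im(Z) = -21.48 ⇒ leading (phase φ = -37.4°).

PF = 0.7941 (leading, φ = -37.4°)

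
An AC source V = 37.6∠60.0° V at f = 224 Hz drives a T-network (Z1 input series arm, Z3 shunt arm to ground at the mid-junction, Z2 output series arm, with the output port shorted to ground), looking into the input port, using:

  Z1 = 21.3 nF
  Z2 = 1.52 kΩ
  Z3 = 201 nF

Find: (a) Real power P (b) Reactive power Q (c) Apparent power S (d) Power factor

Step 1 — Angular frequency: ω = 2π·f = 2π·224 = 1407 rad/s.
Step 2 — Component impedances:
  Z1: Z = 1/(jωC) = -j/(ω·C) = 0 - j3.336e+04 Ω
  Z2: Z = R = 1520 Ω
  Z3: Z = 1/(jωC) = -j/(ω·C) = 0 - j3535 Ω
Step 3 — With the output port shorted to ground, the output series arm Z2 runs from the junction to ground; the shunt arm Z3 also runs from the junction to ground. They appear in parallel: Z3 || Z2 = 1283 - j551.6 Ω.
Step 4 — Series with input arm Z1: Z_in = Z1 + (Z3 || Z2) = 1283 - j3.391e+04 Ω = 3.393e+04∠-87.8° Ω.
Step 5 — Source phasor: V = 37.6∠60.0° V = 18.8 + j32.56 V.
Step 6 — Current: I = V / Z = -0.000938 + j0.0005899 A = 0.001108∠147.8° A.
Step 7 — Complex power: S = V·I* = 0.001575 - j0.04163 VA.
Step 8 — Real power: P = Re(S) = 0.001575 W.
Step 9 — Reactive power: Q = Im(S) = -0.04163 VAR.
Step 10 — Apparent power: |S| = 0.04166 VA.
Step 11 — Power factor: PF = P/|S| = 0.0378 (leading).

(a) P = 0.001575 W  (b) Q = -0.04163 VAR  (c) S = 0.04166 VA  (d) PF = 0.0378 (leading)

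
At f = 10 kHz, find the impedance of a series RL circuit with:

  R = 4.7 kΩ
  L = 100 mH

Step 1 — Angular frequency: ω = 2π·f = 2π·1e+04 = 6.283e+04 rad/s.
Step 2 — Component impedances:
  R: Z = R = 4700 Ω
  L: Z = jωL = j·6.283e+04·0.1 = 0 + j6283 Ω
Step 3 — Series combination: Z_total = R + L = 4700 + j6283 Ω = 7847∠53.2° Ω.

Z = 4700 + j6283 Ω = 7847∠53.2° Ω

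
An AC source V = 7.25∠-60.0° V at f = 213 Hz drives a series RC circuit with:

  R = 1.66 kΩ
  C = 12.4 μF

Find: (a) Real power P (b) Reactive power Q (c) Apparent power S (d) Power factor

Step 1 — Angular frequency: ω = 2π·f = 2π·213 = 1338 rad/s.
Step 2 — Component impedances:
  R: Z = R = 1660 Ω
  C: Z = 1/(jωC) = -j/(ω·C) = 0 - j60.26 Ω
Step 3 — Series combination: Z_total = R + C = 1660 - j60.26 Ω = 1661∠-2.1° Ω.
Step 4 — Source phasor: V = 7.25∠-60.0° V = 3.625 - j6.279 V.
Step 5 — Current: I = V / Z = 0.002318 - j0.003698 A = 0.004365∠-57.9° A.
Step 6 — Complex power: S = V·I* = 0.03162 - j0.001148 VA.
Step 7 — Real power: P = Re(S) = 0.03162 W.
Step 8 — Reactive power: Q = Im(S) = -0.001148 VAR.
Step 9 — Apparent power: |S| = 0.03164 VA.
Step 10 — Power factor: PF = P/|S| = 0.9993 (leading).

(a) P = 0.03162 W  (b) Q = -0.001148 VAR  (c) S = 0.03164 VA  (d) PF = 0.9993 (leading)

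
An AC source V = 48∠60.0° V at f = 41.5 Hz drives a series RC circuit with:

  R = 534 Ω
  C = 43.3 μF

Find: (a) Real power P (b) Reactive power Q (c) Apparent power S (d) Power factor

Step 1 — Angular frequency: ω = 2π·f = 2π·41.5 = 260.8 rad/s.
Step 2 — Component impedances:
  R: Z = R = 534 Ω
  C: Z = 1/(jωC) = -j/(ω·C) = 0 - j88.57 Ω
Step 3 — Series combination: Z_total = R + C = 534 - j88.57 Ω = 541.3∠-9.4° Ω.
Step 4 — Source phasor: V = 48∠60.0° V = 24 + j41.57 V.
Step 5 — Current: I = V / Z = 0.03117 + j0.08302 A = 0.08868∠69.4° A.
Step 6 — Complex power: S = V·I* = 4.199 - j0.6965 VA.
Step 7 — Real power: P = Re(S) = 4.199 W.
Step 8 — Reactive power: Q = Im(S) = -0.6965 VAR.
Step 9 — Apparent power: |S| = 4.256 VA.
Step 10 — Power factor: PF = P/|S| = 0.9865 (leading).

(a) P = 4.199 W  (b) Q = -0.6965 VAR  (c) S = 4.256 VA  (d) PF = 0.9865 (leading)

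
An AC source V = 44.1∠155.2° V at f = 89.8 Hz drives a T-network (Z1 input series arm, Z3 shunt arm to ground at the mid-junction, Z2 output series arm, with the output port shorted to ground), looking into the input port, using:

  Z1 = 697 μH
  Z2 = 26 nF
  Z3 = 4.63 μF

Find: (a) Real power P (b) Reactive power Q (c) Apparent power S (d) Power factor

Step 1 — Angular frequency: ω = 2π·f = 2π·89.8 = 564.2 rad/s.
Step 2 — Component impedances:
  Z1: Z = jωL = j·564.2·0.000697 = 0 + j0.3933 Ω
  Z2: Z = 1/(jωC) = -j/(ω·C) = 0 - j6.817e+04 Ω
  Z3: Z = 1/(jωC) = -j/(ω·C) = 0 - j382.8 Ω
Step 3 — With the output port shorted to ground, the output series arm Z2 runs from the junction to ground; the shunt arm Z3 also runs from the junction to ground. They appear in parallel: Z3 || Z2 = 0 - j380.7 Ω.
Step 4 — Series with input arm Z1: Z_in = Z1 + (Z3 || Z2) = 0 - j380.3 Ω = 380.3∠-90.0° Ω.
Step 5 — Source phasor: V = 44.1∠155.2° V = -40.03 + j18.5 V.
Step 6 — Current: I = V / Z = -0.04865 - j0.1053 A = 0.116∠-114.8° A.
Step 7 — Complex power: S = V·I* = 0 - j5.114 VA.
Step 8 — Real power: P = Re(S) = 0 W.
Step 9 — Reactive power: Q = Im(S) = -5.114 VAR.
Step 10 — Apparent power: |S| = 5.114 VA.
Step 11 — Power factor: PF = P/|S| = 0 (leading).

(a) P = 0 W  (b) Q = -5.114 VAR  (c) S = 5.114 VA  (d) PF = 0 (leading)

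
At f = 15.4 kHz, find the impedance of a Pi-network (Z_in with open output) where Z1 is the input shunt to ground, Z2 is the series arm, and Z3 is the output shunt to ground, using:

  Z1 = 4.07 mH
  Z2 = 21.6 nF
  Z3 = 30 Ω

Step 1 — Angular frequency: ω = 2π·f = 2π·1.54e+04 = 9.676e+04 rad/s.
Step 2 — Component impedances:
  Z1: Z = jωL = j·9.676e+04·0.00407 = 0 + j393.8 Ω
  Z2: Z = 1/(jωC) = -j/(ω·C) = 0 - j478.5 Ω
  Z3: Z = R = 30 Ω
Step 3 — With open output, the series arm Z2 and the output shunt Z3 appear in series to ground: Z2 + Z3 = 30 - j478.5 Ω.
Step 4 — Parallel with input shunt Z1: Z_in = Z1 || (Z2 + Z3) = 577 + j2022 Ω = 2102∠74.1° Ω.

Z = 577 + j2022 Ω = 2102∠74.1° Ω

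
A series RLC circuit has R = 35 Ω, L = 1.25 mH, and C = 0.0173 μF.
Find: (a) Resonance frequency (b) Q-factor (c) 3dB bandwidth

Step 1 — Resonance: ω₀ = 1/√(LC) = 1/√(0.00125·1.73e-08) = 2.15e+05 rad/s.
Step 2 — f₀ = ω₀/(2π) = 3.422e+04 Hz.
Step 3 — Series Q: Q = ω₀L/R = 2.15e+05·0.00125/35 = 7.68.
Step 4 — Bandwidth: Δω = ω₀/Q = 2.8e+04 rad/s; BW = Δω/(2π) = 4456 Hz.

(a) f₀ = 3.422e+04 Hz  (b) Q = 7.68  (c) BW = 4456 Hz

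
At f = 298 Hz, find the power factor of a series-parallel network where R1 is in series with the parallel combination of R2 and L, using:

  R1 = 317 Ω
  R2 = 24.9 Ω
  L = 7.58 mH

Step 1 — Angular frequency: ω = 2π·f = 2π·298 = 1872 rad/s.
Step 2 — Component impedances:
  R1: Z = R = 317 Ω
  R2: Z = R = 24.9 Ω
  L: Z = jωL = j·1872·0.00758 = 0 + j14.19 Ω
Step 3 — Parallel branch: R2 || L = 1/(1/R2 + 1/L) = 6.106 + j10.71 Ω.
Step 4 — Series with R1: Z_total = R1 + (R2 || L) = 323.1 + j10.71 Ω = 323.3∠1.9° Ω.
Step 5 — Power factor: PF = cos(φ) = Re(Z)/|Z| = 323.11/323.28 = 0.9995.
Step 6 — Type: Im(Z) = 10.71 ⇒ lagging (phase φ = 1.9°).

PF = 0.9995 (lagging, φ = 1.9°)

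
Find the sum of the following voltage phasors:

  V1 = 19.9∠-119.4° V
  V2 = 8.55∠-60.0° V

Step 1 — Convert each phasor to rectangular form:
  V1 = 19.9·(cos(-119.4°) + j·sin(-119.4°)) = -9.769 - j17.34 V
  V2 = 8.55·(cos(-60.0°) + j·sin(-60.0°)) = 4.275 - j7.405 V
Step 2 — Sum components: V_total = -5.494 - j24.74 V.
Step 3 — Convert to polar: |V_total| = 25.34 V, ∠V_total = -102.5°.

V_total = 25.34∠-102.5° V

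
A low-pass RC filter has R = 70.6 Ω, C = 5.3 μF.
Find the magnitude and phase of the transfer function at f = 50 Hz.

Step 1 — Angular frequency: ω = 2π·50 = 314.2 rad/s.
Step 2 — Transfer function: H(jω) = 1/(1 + jωRC).
Step 3 — Denominator: 1 + jωRC = 1 + j·314.2·70.6·5.3e-06 = 1 + j0.1176.
Step 4 — H = 0.9864 - j0.1159.
Step 5 — Magnitude: |H| = 0.9932 (-0.1 dB); phase: φ = -6.7°.

|H| = 0.9932 (-0.1 dB), φ = -6.7°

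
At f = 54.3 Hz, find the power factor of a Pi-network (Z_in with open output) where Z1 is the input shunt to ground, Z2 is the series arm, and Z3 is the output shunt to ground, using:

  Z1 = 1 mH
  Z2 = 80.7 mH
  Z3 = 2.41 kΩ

Step 1 — Angular frequency: ω = 2π·f = 2π·54.3 = 341.2 rad/s.
Step 2 — Component impedances:
  Z1: Z = jωL = j·341.2·0.001 = 0 + j0.3412 Ω
  Z2: Z = jωL = j·341.2·0.0807 = 0 + j27.53 Ω
  Z3: Z = R = 2410 Ω
Step 3 — With open output, the series arm Z2 and the output shunt Z3 appear in series to ground: Z2 + Z3 = 2410 + j27.53 Ω.
Step 4 — Parallel with input shunt Z1: Z_in = Z1 || (Z2 + Z3) = 4.829e-05 + j0.3412 Ω = 0.3412∠90.0° Ω.
Step 5 — Power factor: PF = cos(φ) = Re(Z)/|Z| = 4.829e-05/0.3412 = 0.0001415.
Step 6 — Type: Im(Z) = 0.3412 ⇒ lagging (phase φ = 90.0°).

PF = 0.0001415 (lagging, φ = 90.0°)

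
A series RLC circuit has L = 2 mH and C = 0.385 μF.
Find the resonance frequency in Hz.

Step 1 — Resonance condition Im(Z)=0 gives ω₀ = 1/√(LC).
Step 2 — ω₀ = 1/√(0.002·3.85e-07) = 3.604e+04 rad/s.
Step 3 — f₀ = ω₀/(2π) = 5736 Hz.

f₀ = 5736 Hz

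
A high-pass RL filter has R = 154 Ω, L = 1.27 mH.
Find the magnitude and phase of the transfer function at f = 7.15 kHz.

Step 1 — Angular frequency: ω = 2π·7150 = 4.492e+04 rad/s.
Step 2 — Transfer function: H(jω) = jωL/(R + jωL).
Step 3 — Numerator jωL = j·57.05; denominator R + jωL = 154 + j57.05.
Step 4 — H = 0.1207 + j0.3258.
Step 5 — Magnitude: |H| = 0.3474 (-9.2 dB); phase: φ = 69.7°.

|H| = 0.3474 (-9.2 dB), φ = 69.7°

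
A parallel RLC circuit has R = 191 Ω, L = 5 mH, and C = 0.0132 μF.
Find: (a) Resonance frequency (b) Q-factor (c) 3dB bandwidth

Step 1 — Resonance: ω₀ = 1/√(LC) = 1/√(0.005·1.32e-08) = 1.231e+05 rad/s.
Step 2 — f₀ = ω₀/(2π) = 1.959e+04 Hz.
Step 3 — Parallel Q: Q = R/(ω₀L) = 191/(1.231e+05·0.005) = 0.3103.
Step 4 — Bandwidth: Δω = ω₀/Q = 3.966e+05 rad/s; BW = Δω/(2π) = 6.313e+04 Hz.

(a) f₀ = 1.959e+04 Hz  (b) Q = 0.3103  (c) BW = 6.313e+04 Hz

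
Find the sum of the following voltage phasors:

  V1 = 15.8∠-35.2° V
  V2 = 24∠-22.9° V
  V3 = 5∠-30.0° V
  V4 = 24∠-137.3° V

Step 1 — Convert each phasor to rectangular form:
  V1 = 15.8·(cos(-35.2°) + j·sin(-35.2°)) = 12.91 - j9.108 V
  V2 = 24·(cos(-22.9°) + j·sin(-22.9°)) = 22.11 - j9.339 V
  V3 = 5·(cos(-30.0°) + j·sin(-30.0°)) = 4.33 - j2.5 V
  V4 = 24·(cos(-137.3°) + j·sin(-137.3°)) = -17.64 - j16.28 V
Step 2 — Sum components: V_total = 21.71 - j37.22 V.
Step 3 — Convert to polar: |V_total| = 43.09 V, ∠V_total = -59.7°.

V_total = 43.09∠-59.7° V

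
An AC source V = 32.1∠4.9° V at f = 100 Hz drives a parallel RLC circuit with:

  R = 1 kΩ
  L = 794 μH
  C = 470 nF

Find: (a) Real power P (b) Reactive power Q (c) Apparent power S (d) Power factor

Step 1 — Angular frequency: ω = 2π·f = 2π·100 = 628.3 rad/s.
Step 2 — Component impedances:
  R: Z = R = 1000 Ω
  L: Z = jωL = j·628.3·0.000794 = 0 + j0.4989 Ω
  C: Z = 1/(jωC) = -j/(ω·C) = 0 - j3386 Ω
Step 3 — Parallel combination: 1/Z_total = 1/R + 1/L + 1/C; Z_total = 0.000249 + j0.499 Ω = 0.499∠90.0° Ω.
Step 4 — Source phasor: V = 32.1∠4.9° V = 31.98 + j2.742 V.
Step 5 — Current: I = V / Z = 5.527 - j64.1 A = 64.33∠-85.1° A.
Step 6 — Complex power: S = V·I* = 1.03 + j2065 VA.
Step 7 — Real power: P = Re(S) = 1.03 W.
Step 8 — Reactive power: Q = Im(S) = 2065 VAR.
Step 9 — Apparent power: |S| = 2065 VA.
Step 10 — Power factor: PF = P/|S| = 0.000499 (lagging).

(a) P = 1.03 W  (b) Q = 2065 VAR  (c) S = 2065 VA  (d) PF = 0.000499 (lagging)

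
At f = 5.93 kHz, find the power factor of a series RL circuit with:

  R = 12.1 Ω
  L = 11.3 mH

Step 1 — Angular frequency: ω = 2π·f = 2π·5930 = 3.726e+04 rad/s.
Step 2 — Component impedances:
  R: Z = R = 12.1 Ω
  L: Z = jωL = j·3.726e+04·0.0113 = 0 + j421 Ω
Step 3 — Series combination: Z_total = R + L = 12.1 + j421 Ω = 421.2∠88.4° Ω.
Step 4 — Power factor: PF = cos(φ) = Re(Z)/|Z| = 12.1/421.2 = 0.02873.
Step 5 — Type: Im(Z) = 421 ⇒ lagging (phase φ = 88.4°).

PF = 0.02873 (lagging, φ = 88.4°)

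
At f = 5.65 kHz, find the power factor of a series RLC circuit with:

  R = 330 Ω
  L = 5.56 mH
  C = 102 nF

Step 1 — Angular frequency: ω = 2π·f = 2π·5650 = 3.55e+04 rad/s.
Step 2 — Component impedances:
  R: Z = R = 330 Ω
  L: Z = jωL = j·3.55e+04·0.00556 = 0 + j197.4 Ω
  C: Z = 1/(jωC) = -j/(ω·C) = 0 - j276.2 Ω
Step 3 — Series combination: Z_total = R + L + C = 330 - j78.79 Ω = 339.3∠-13.4° Ω.
Step 4 — Power factor: PF = cos(φ) = Re(Z)/|Z| = 330/339.27 = 0.9727.
Step 5 — Type: Im(Z) = -78.79 ⇒ leading (phase φ = -13.4°).

PF = 0.9727 (leading, φ = -13.4°)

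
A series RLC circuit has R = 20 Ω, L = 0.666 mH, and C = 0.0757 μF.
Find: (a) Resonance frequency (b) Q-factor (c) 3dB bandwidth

Step 1 — Resonance condition Im(Z)=0 gives ω₀ = 1/√(LC).
Step 2 — ω₀ = 1/√(0.000666·7.57e-08) = 1.408e+05 rad/s.
Step 3 — f₀ = ω₀/(2π) = 2.241e+04 Hz.
Step 4 — Series Q: Q = ω₀L/R = 1.408e+05·0.000666/20 = 4.69.
Step 5 — 3dB bandwidth: Δω = ω₀/Q = 3.003e+04 rad/s; BW = Δω/(2π) = 4779 Hz.

(a) f₀ = 2.241e+04 Hz  (b) Q = 4.69  (c) BW = 4779 Hz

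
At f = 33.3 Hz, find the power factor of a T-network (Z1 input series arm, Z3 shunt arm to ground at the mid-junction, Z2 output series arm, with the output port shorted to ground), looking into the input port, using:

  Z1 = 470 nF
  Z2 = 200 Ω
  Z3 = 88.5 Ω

Step 1 — Angular frequency: ω = 2π·f = 2π·33.3 = 209.2 rad/s.
Step 2 — Component impedances:
  Z1: Z = 1/(jωC) = -j/(ω·C) = 0 - j1.017e+04 Ω
  Z2: Z = R = 200 Ω
  Z3: Z = R = 88.5 Ω
Step 3 — With the output port shorted to ground, the output series arm Z2 runs from the junction to ground; the shunt arm Z3 also runs from the junction to ground. They appear in parallel: Z3 || Z2 = 61.35 Ω.
Step 4 — Series with input arm Z1: Z_in = Z1 + (Z3 || Z2) = 61.35 - j1.017e+04 Ω = 1.017e+04∠-89.7° Ω.
Step 5 — Power factor: PF = cos(φ) = Re(Z)/|Z| = 61.352/10169 = 0.006033.
Step 6 — Type: Im(Z) = -1.017e+04 ⇒ leading (phase φ = -89.7°).

PF = 0.006033 (leading, φ = -89.7°)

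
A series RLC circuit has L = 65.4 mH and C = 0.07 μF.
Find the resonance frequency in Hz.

Step 1 — Resonance condition Im(Z)=0 gives ω₀ = 1/√(LC).
Step 2 — ω₀ = 1/√(0.0654·7e-08) = 1.478e+04 rad/s.
Step 3 — f₀ = ω₀/(2π) = 2352 Hz.

f₀ = 2352 Hz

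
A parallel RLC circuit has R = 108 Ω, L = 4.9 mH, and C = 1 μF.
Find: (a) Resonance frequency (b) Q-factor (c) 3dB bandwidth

Step 1 — Resonance: ω₀ = 1/√(LC) = 1/√(0.0049·1e-06) = 1.429e+04 rad/s.
Step 2 — f₀ = ω₀/(2π) = 2274 Hz.
Step 3 — Parallel Q: Q = R/(ω₀L) = 108/(1.429e+04·0.0049) = 1.543.
Step 4 — Bandwidth: Δω = ω₀/Q = 9259 rad/s; BW = Δω/(2π) = 1474 Hz.

(a) f₀ = 2274 Hz  (b) Q = 1.543  (c) BW = 1474 Hz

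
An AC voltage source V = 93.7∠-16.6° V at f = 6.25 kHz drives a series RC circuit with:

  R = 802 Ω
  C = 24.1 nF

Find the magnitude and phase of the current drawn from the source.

Step 1 — Angular frequency: ω = 2π·f = 2π·6250 = 3.927e+04 rad/s.
Step 2 — Component impedances:
  R: Z = R = 802 Ω
  C: Z = 1/(jωC) = -j/(ω·C) = 0 - j1057 Ω
Step 3 — Series combination: Z_total = R + C = 802 - j1057 Ω = 1327∠-52.8° Ω.
Step 4 — Source phasor: V = 93.7∠-16.6° V = 89.79 - j26.77 V.
Step 5 — Ohm's law: I = V / Z_total = (89.79 - j26.77) / (802 - j1057) = 0.057 + j0.04172 A.
Step 6 — Convert to polar: |I| = 0.07064 A, ∠I = 36.2°.

I = 0.07064∠36.2° A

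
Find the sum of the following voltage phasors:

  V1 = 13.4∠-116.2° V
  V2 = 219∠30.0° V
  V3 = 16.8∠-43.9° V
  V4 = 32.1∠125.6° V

Step 1 — Convert each phasor to rectangular form:
  V1 = 13.4·(cos(-116.2°) + j·sin(-116.2°)) = -5.916 - j12.02 V
  V2 = 219·(cos(30.0°) + j·sin(30.0°)) = 189.7 + j109.5 V
  V3 = 16.8·(cos(-43.9°) + j·sin(-43.9°)) = 12.11 - j11.65 V
  V4 = 32.1·(cos(125.6°) + j·sin(125.6°)) = -18.69 + j26.1 V
Step 2 — Sum components: V_total = 177.2 + j111.9 V.
Step 3 — Convert to polar: |V_total| = 209.6 V, ∠V_total = 32.3°.

V_total = 209.6∠32.3° V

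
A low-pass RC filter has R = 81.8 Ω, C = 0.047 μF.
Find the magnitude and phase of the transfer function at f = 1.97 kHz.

Step 1 — Angular frequency: ω = 2π·1970 = 1.238e+04 rad/s.
Step 2 — Transfer function: H(jω) = 1/(1 + jωRC).
Step 3 — Denominator: 1 + jωRC = 1 + j·1.238e+04·81.8·4.7e-08 = 1 + j0.04759.
Step 4 — H = 0.9977 - j0.04748.
Step 5 — Magnitude: |H| = 0.9989 (-0.0 dB); phase: φ = -2.7°.

|H| = 0.9989 (-0.0 dB), φ = -2.7°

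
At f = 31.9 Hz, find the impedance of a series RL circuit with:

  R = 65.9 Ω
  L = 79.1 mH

Step 1 — Angular frequency: ω = 2π·f = 2π·31.9 = 200.4 rad/s.
Step 2 — Component impedances:
  R: Z = R = 65.9 Ω
  L: Z = jωL = j·200.4·0.0791 = 0 + j15.85 Ω
Step 3 — Series combination: Z_total = R + L = 65.9 + j15.85 Ω = 67.78∠13.5° Ω.

Z = 65.9 + j15.85 Ω = 67.78∠13.5° Ω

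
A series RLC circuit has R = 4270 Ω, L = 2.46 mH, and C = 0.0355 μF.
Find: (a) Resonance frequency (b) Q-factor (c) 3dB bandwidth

Step 1 — Resonance condition Im(Z)=0 gives ω₀ = 1/√(LC).
Step 2 — ω₀ = 1/√(0.00246·3.55e-08) = 1.07e+05 rad/s.
Step 3 — f₀ = ω₀/(2π) = 1.703e+04 Hz.
Step 4 — Series Q: Q = ω₀L/R = 1.07e+05·0.00246/4270 = 0.06165.
Step 5 — 3dB bandwidth: Δω = ω₀/Q = 1.736e+06 rad/s; BW = Δω/(2π) = 2.763e+05 Hz.

(a) f₀ = 1.703e+04 Hz  (b) Q = 0.06165  (c) BW = 2.763e+05 Hz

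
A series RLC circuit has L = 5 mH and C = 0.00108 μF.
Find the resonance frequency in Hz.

Step 1 — Resonance condition Im(Z)=0 gives ω₀ = 1/√(LC).
Step 2 — ω₀ = 1/√(0.005·1.08e-09) = 4.303e+05 rad/s.
Step 3 — f₀ = ω₀/(2π) = 6.849e+04 Hz.

f₀ = 6.849e+04 Hz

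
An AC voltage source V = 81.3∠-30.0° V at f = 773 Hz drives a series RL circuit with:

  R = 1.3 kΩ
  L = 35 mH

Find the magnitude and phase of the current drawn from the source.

Step 1 — Angular frequency: ω = 2π·f = 2π·773 = 4857 rad/s.
Step 2 — Component impedances:
  R: Z = R = 1300 Ω
  L: Z = jωL = j·4857·0.035 = 0 + j170 Ω
Step 3 — Series combination: Z_total = R + L = 1300 + j170 Ω = 1311∠7.4° Ω.
Step 4 — Source phasor: V = 81.3∠-30.0° V = 70.41 - j40.65 V.
Step 5 — Ohm's law: I = V / Z_total = (70.41 - j40.65) / (1300 + j170) = 0.04923 - j0.03771 A.
Step 6 — Convert to polar: |I| = 0.06201 A, ∠I = -37.4°.

I = 0.06201∠-37.4° A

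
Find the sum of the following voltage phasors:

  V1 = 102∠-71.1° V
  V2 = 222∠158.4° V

Step 1 — Convert each phasor to rectangular form:
  V1 = 102·(cos(-71.1°) + j·sin(-71.1°)) = 33.04 - j96.5 V
  V2 = 222·(cos(158.4°) + j·sin(158.4°)) = -206.4 + j81.72 V
Step 2 — Sum components: V_total = -173.4 - j14.78 V.
Step 3 — Convert to polar: |V_total| = 174 V, ∠V_total = -175.1°.

V_total = 174∠-175.1° V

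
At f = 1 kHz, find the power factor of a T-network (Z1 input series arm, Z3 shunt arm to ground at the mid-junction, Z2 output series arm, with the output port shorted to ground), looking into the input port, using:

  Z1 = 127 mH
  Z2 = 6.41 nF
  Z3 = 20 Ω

Step 1 — Angular frequency: ω = 2π·f = 2π·1000 = 6283 rad/s.
Step 2 — Component impedances:
  Z1: Z = jωL = j·6283·0.127 = 0 + j798 Ω
  Z2: Z = 1/(jωC) = -j/(ω·C) = 0 - j2.483e+04 Ω
  Z3: Z = R = 20 Ω
Step 3 — With the output port shorted to ground, the output series arm Z2 runs from the junction to ground; the shunt arm Z3 also runs from the junction to ground. They appear in parallel: Z3 || Z2 = 20 - j0.01611 Ω.
Step 4 — Series with input arm Z1: Z_in = Z1 + (Z3 || Z2) = 20 + j797.9 Ω = 798.2∠88.6° Ω.
Step 5 — Power factor: PF = cos(φ) = Re(Z)/|Z| = 20/798.2 = 0.02506.
Step 6 — Type: Im(Z) = 797.9 ⇒ lagging (phase φ = 88.6°).

PF = 0.02506 (lagging, φ = 88.6°)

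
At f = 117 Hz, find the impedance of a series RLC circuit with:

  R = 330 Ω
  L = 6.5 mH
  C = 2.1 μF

Step 1 — Angular frequency: ω = 2π·f = 2π·117 = 735.1 rad/s.
Step 2 — Component impedances:
  R: Z = R = 330 Ω
  L: Z = jωL = j·735.1·0.0065 = 0 + j4.778 Ω
  C: Z = 1/(jωC) = -j/(ω·C) = 0 - j647.8 Ω
Step 3 — Series combination: Z_total = R + L + C = 330 - j643 Ω = 722.7∠-62.8° Ω.

Z = 330 - j643 Ω = 722.7∠-62.8° Ω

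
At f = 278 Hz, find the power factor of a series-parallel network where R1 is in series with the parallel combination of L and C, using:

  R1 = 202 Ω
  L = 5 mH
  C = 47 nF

Step 1 — Angular frequency: ω = 2π·f = 2π·278 = 1747 rad/s.
Step 2 — Component impedances:
  R1: Z = R = 202 Ω
  L: Z = jωL = j·1747·0.005 = 0 + j8.734 Ω
  C: Z = 1/(jωC) = -j/(ω·C) = 0 - j1.218e+04 Ω
Step 3 — Parallel branch: L || C = 1/(1/L + 1/C) = 0 + j8.74 Ω.
Step 4 — Series with R1: Z_total = R1 + (L || C) = 202 + j8.74 Ω = 202.2∠2.5° Ω.
Step 5 — Power factor: PF = cos(φ) = Re(Z)/|Z| = 202/202.19 = 0.9991.
Step 6 — Type: Im(Z) = 8.74 ⇒ lagging (phase φ = 2.5°).

PF = 0.9991 (lagging, φ = 2.5°)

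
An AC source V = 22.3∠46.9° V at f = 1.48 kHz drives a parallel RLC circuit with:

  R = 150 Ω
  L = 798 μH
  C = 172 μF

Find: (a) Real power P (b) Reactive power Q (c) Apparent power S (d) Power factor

Step 1 — Angular frequency: ω = 2π·f = 2π·1480 = 9299 rad/s.
Step 2 — Component impedances:
  R: Z = R = 150 Ω
  L: Z = jωL = j·9299·0.000798 = 0 + j7.421 Ω
  C: Z = 1/(jωC) = -j/(ω·C) = 0 - j0.6252 Ω
Step 3 — Parallel combination: 1/Z_total = 1/R + 1/L + 1/C; Z_total = 0.003107 - j0.6827 Ω = 0.6827∠-89.7° Ω.
Step 4 — Source phasor: V = 22.3∠46.9° V = 15.24 + j16.28 V.
Step 5 — Current: I = V / Z = -23.75 + j22.43 A = 32.66∠136.6° A.
Step 6 — Complex power: S = V·I* = 3.315 - j728.4 VA.
Step 7 — Real power: P = Re(S) = 3.315 W.
Step 8 — Reactive power: Q = Im(S) = -728.4 VAR.
Step 9 — Apparent power: |S| = 728.4 VA.
Step 10 — Power factor: PF = P/|S| = 0.004552 (leading).

(a) P = 3.315 W  (b) Q = -728.4 VAR  (c) S = 728.4 VA  (d) PF = 0.004552 (leading)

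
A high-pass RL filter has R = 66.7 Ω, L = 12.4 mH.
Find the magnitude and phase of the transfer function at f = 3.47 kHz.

Step 1 — Angular frequency: ω = 2π·3470 = 2.18e+04 rad/s.
Step 2 — Transfer function: H(jω) = jωL/(R + jωL).
Step 3 — Numerator jωL = j·270.4; denominator R + jωL = 66.7 + j270.4.
Step 4 — H = 0.9426 + j0.2326.
Step 5 — Magnitude: |H| = 0.9709 (-0.3 dB); phase: φ = 13.9°.

|H| = 0.9709 (-0.3 dB), φ = 13.9°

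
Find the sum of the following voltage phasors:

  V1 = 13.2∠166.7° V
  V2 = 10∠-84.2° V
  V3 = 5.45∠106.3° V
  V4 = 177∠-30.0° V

Step 1 — Convert each phasor to rectangular form:
  V1 = 13.2·(cos(166.7°) + j·sin(166.7°)) = -12.85 + j3.037 V
  V2 = 10·(cos(-84.2°) + j·sin(-84.2°)) = 1.011 - j9.949 V
  V3 = 5.45·(cos(106.3°) + j·sin(106.3°)) = -1.53 + j5.231 V
  V4 = 177·(cos(-30.0°) + j·sin(-30.0°)) = 153.3 - j88.5 V
Step 2 — Sum components: V_total = 139.9 - j90.18 V.
Step 3 — Convert to polar: |V_total| = 166.5 V, ∠V_total = -32.8°.

V_total = 166.5∠-32.8° V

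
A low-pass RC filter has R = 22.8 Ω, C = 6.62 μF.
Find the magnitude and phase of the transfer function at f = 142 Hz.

Step 1 — Angular frequency: ω = 2π·142 = 892.2 rad/s.
Step 2 — Transfer function: H(jω) = 1/(1 + jωRC).
Step 3 — Denominator: 1 + jωRC = 1 + j·892.2·22.8·6.62e-06 = 1 + j0.1347.
Step 4 — H = 0.9822 - j0.1323.
Step 5 — Magnitude: |H| = 0.9911 (-0.1 dB); phase: φ = -7.7°.

|H| = 0.9911 (-0.1 dB), φ = -7.7°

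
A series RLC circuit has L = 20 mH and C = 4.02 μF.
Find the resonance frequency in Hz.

Step 1 — Resonance condition Im(Z)=0 gives ω₀ = 1/√(LC).
Step 2 — ω₀ = 1/√(0.02·4.02e-06) = 3527 rad/s.
Step 3 — f₀ = ω₀/(2π) = 561.3 Hz.

f₀ = 561.3 Hz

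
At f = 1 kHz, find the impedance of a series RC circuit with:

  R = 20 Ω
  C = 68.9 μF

Step 1 — Angular frequency: ω = 2π·f = 2π·1000 = 6283 rad/s.
Step 2 — Component impedances:
  R: Z = R = 20 Ω
  C: Z = 1/(jωC) = -j/(ω·C) = 0 - j2.31 Ω
Step 3 — Series combination: Z_total = R + C = 20 - j2.31 Ω = 20.13∠-6.6° Ω.

Z = 20 - j2.31 Ω = 20.13∠-6.6° Ω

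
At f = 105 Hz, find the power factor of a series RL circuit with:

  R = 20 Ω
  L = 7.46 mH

Step 1 — Angular frequency: ω = 2π·f = 2π·105 = 659.7 rad/s.
Step 2 — Component impedances:
  R: Z = R = 20 Ω
  L: Z = jωL = j·659.7·0.00746 = 0 + j4.922 Ω
Step 3 — Series combination: Z_total = R + L = 20 + j4.922 Ω = 20.6∠13.8° Ω.
Step 4 — Power factor: PF = cos(φ) = Re(Z)/|Z| = 20/20.597 = 0.971.
Step 5 — Type: Im(Z) = 4.922 ⇒ lagging (phase φ = 13.8°).

PF = 0.971 (lagging, φ = 13.8°)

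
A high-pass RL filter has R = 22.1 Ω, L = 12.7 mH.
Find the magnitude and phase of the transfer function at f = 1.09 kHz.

Step 1 — Angular frequency: ω = 2π·1090 = 6849 rad/s.
Step 2 — Transfer function: H(jω) = jωL/(R + jωL).
Step 3 — Numerator jωL = j·86.98; denominator R + jωL = 22.1 + j86.98.
Step 4 — H = 0.9394 + j0.2387.
Step 5 — Magnitude: |H| = 0.9692 (-0.3 dB); phase: φ = 14.3°.

|H| = 0.9692 (-0.3 dB), φ = 14.3°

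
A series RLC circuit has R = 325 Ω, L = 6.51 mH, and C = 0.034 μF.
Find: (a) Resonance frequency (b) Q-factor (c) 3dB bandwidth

Step 1 — Resonance: ω₀ = 1/√(LC) = 1/√(0.00651·3.4e-08) = 6.722e+04 rad/s.
Step 2 — f₀ = ω₀/(2π) = 1.07e+04 Hz.
Step 3 — Series Q: Q = ω₀L/R = 6.722e+04·0.00651/325 = 1.346.
Step 4 — Bandwidth: Δω = ω₀/Q = 4.992e+04 rad/s; BW = Δω/(2π) = 7946 Hz.

(a) f₀ = 1.07e+04 Hz  (b) Q = 1.346  (c) BW = 7946 Hz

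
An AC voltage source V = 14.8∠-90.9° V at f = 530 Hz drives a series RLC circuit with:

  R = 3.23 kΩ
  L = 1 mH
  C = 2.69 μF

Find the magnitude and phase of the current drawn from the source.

Step 1 — Angular frequency: ω = 2π·f = 2π·530 = 3330 rad/s.
Step 2 — Component impedances:
  R: Z = R = 3230 Ω
  L: Z = jωL = j·3330·0.001 = 0 + j3.33 Ω
  C: Z = 1/(jωC) = -j/(ω·C) = 0 - j111.6 Ω
Step 3 — Series combination: Z_total = R + L + C = 3230 - j108.3 Ω = 3232∠-1.9° Ω.
Step 4 — Source phasor: V = 14.8∠-90.9° V = -0.2325 - j14.8 V.
Step 5 — Ohm's law: I = V / Z_total = (-0.2325 - j14.8) / (3230 - j108.3) = 8.155e-05 - j0.004579 A.
Step 6 — Convert to polar: |I| = 0.004579 A, ∠I = -89.0°.

I = 0.004579∠-89.0° A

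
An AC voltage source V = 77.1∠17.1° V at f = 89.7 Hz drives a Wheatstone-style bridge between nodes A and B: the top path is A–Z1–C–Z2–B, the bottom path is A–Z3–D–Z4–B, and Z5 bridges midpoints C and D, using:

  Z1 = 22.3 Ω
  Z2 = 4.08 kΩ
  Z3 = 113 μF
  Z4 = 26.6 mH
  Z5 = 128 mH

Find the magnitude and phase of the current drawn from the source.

Step 1 — Angular frequency: ω = 2π·f = 2π·89.7 = 563.6 rad/s.
Step 2 — Component impedances:
  Z1: Z = R = 22.3 Ω
  Z2: Z = R = 4080 Ω
  Z3: Z = 1/(jωC) = -j/(ω·C) = 0 - j15.7 Ω
  Z4: Z = jωL = j·563.6·0.0266 = 0 + j14.99 Ω
  Z5: Z = jωL = j·563.6·0.128 = 0 + j72.14 Ω
Step 3 — Bridge requires nodal analysis (the Z5 bridge couples midpoints C and D, so the two paths cannot be reduced to a simple series/parallel combination). Setting node B to ground and injecting 1 A at node A, the 3-node admittance system at A, C, D solves to V_A = Z_AB = 1.483 - j4.481 Ω = 4.72∠-71.7° Ω.
Step 4 — Source phasor: V = 77.1∠17.1° V = 73.69 + j22.67 V.
Step 5 — Ohm's law: I = V / Z_total = (73.69 + j22.67) / (1.483 - j4.481) = 0.3456 + j16.33 A.
Step 6 — Convert to polar: |I| = 16.34 A, ∠I = 88.8°.

I = 16.34∠88.8° A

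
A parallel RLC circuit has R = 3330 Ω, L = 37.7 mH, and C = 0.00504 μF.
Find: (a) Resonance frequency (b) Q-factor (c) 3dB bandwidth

Step 1 — Resonance: ω₀ = 1/√(LC) = 1/√(0.0377·5.04e-09) = 7.255e+04 rad/s.
Step 2 — f₀ = ω₀/(2π) = 1.155e+04 Hz.
Step 3 — Parallel Q: Q = R/(ω₀L) = 3330/(7.255e+04·0.0377) = 1.218.
Step 4 — Bandwidth: Δω = ω₀/Q = 5.958e+04 rad/s; BW = Δω/(2π) = 9483 Hz.

(a) f₀ = 1.155e+04 Hz  (b) Q = 1.218  (c) BW = 9483 Hz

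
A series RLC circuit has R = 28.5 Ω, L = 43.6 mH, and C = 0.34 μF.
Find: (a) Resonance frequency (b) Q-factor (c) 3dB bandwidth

Step 1 — Resonance condition Im(Z)=0 gives ω₀ = 1/√(LC).
Step 2 — ω₀ = 1/√(0.0436·3.4e-07) = 8213 rad/s.
Step 3 — f₀ = ω₀/(2π) = 1307 Hz.
Step 4 — Series Q: Q = ω₀L/R = 8213·0.0436/28.5 = 12.56.
Step 5 — 3dB bandwidth: Δω = ω₀/Q = 653.7 rad/s; BW = Δω/(2π) = 104 Hz.

(a) f₀ = 1307 Hz  (b) Q = 12.56  (c) BW = 104 Hz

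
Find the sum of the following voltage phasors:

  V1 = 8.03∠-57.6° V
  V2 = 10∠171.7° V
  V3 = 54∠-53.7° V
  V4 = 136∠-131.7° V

Step 1 — Convert each phasor to rectangular form:
  V1 = 8.03·(cos(-57.6°) + j·sin(-57.6°)) = 4.303 - j6.78 V
  V2 = 10·(cos(171.7°) + j·sin(171.7°)) = -9.895 + j1.444 V
  V3 = 54·(cos(-53.7°) + j·sin(-53.7°)) = 31.97 - j43.52 V
  V4 = 136·(cos(-131.7°) + j·sin(-131.7°)) = -90.47 - j101.5 V
Step 2 — Sum components: V_total = -64.1 - j150.4 V.
Step 3 — Convert to polar: |V_total| = 163.5 V, ∠V_total = -113.1°.

V_total = 163.5∠-113.1° V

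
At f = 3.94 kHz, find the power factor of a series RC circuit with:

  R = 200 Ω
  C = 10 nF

Step 1 — Angular frequency: ω = 2π·f = 2π·3940 = 2.476e+04 rad/s.
Step 2 — Component impedances:
  R: Z = R = 200 Ω
  C: Z = 1/(jωC) = -j/(ω·C) = 0 - j4039 Ω
Step 3 — Series combination: Z_total = R + C = 200 - j4039 Ω = 4044∠-87.2° Ω.
Step 4 — Power factor: PF = cos(φ) = Re(Z)/|Z| = 200/4044.4 = 0.04945.
Step 5 — Type: Im(Z) = -4039 ⇒ leading (phase φ = -87.2°).

PF = 0.04945 (leading, φ = -87.2°)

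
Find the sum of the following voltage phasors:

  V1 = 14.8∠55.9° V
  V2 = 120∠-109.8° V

Step 1 — Convert each phasor to rectangular form:
  V1 = 14.8·(cos(55.9°) + j·sin(55.9°)) = 8.297 + j12.26 V
  V2 = 120·(cos(-109.8°) + j·sin(-109.8°)) = -40.65 - j112.9 V
Step 2 — Sum components: V_total = -32.35 - j100.7 V.
Step 3 — Convert to polar: |V_total| = 105.7 V, ∠V_total = -107.8°.

V_total = 105.7∠-107.8° V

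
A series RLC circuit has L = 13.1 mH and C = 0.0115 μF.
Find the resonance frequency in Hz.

Step 1 — Resonance condition Im(Z)=0 gives ω₀ = 1/√(LC).
Step 2 — ω₀ = 1/√(0.0131·1.15e-08) = 8.147e+04 rad/s.
Step 3 — f₀ = ω₀/(2π) = 1.297e+04 Hz.

f₀ = 1.297e+04 Hz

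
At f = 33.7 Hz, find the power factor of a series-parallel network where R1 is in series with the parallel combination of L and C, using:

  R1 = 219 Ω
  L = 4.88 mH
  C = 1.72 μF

Step 1 — Angular frequency: ω = 2π·f = 2π·33.7 = 211.7 rad/s.
Step 2 — Component impedances:
  R1: Z = R = 219 Ω
  L: Z = jωL = j·211.7·0.00488 = 0 + j1.033 Ω
  C: Z = 1/(jωC) = -j/(ω·C) = 0 - j2746 Ω
Step 3 — Parallel branch: L || C = 1/(1/L + 1/C) = 0 + j1.034 Ω.
Step 4 — Series with R1: Z_total = R1 + (L || C) = 219 + j1.034 Ω = 219∠0.3° Ω.
Step 5 — Power factor: PF = cos(φ) = Re(Z)/|Z| = 219/219 = 1.
Step 6 — Type: Im(Z) = 1.034 ⇒ lagging (phase φ = 0.3°).

PF = 1 (lagging, φ = 0.3°)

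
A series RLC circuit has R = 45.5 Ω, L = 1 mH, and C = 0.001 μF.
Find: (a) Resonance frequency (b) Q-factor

Step 1 — Resonance condition Im(Z)=0 gives ω₀ = 1/√(LC).
Step 2 — ω₀ = 1/√(0.001·1e-09) = 1e+06 rad/s.
Step 3 — f₀ = ω₀/(2π) = 1.592e+05 Hz.
Step 4 — Series Q: Q = ω₀L/R = 1e+06·0.001/45.5 = 21.98.

(a) f₀ = 1.592e+05 Hz  (b) Q = 21.98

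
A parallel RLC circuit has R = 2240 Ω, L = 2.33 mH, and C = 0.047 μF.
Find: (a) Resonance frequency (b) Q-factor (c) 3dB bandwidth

Step 1 — Resonance: ω₀ = 1/√(LC) = 1/√(0.00233·4.7e-08) = 9.556e+04 rad/s.
Step 2 — f₀ = ω₀/(2π) = 1.521e+04 Hz.
Step 3 — Parallel Q: Q = R/(ω₀L) = 2240/(9.556e+04·0.00233) = 10.06.
Step 4 — Bandwidth: Δω = ω₀/Q = 9498 rad/s; BW = Δω/(2π) = 1512 Hz.

(a) f₀ = 1.521e+04 Hz  (b) Q = 10.06  (c) BW = 1512 Hz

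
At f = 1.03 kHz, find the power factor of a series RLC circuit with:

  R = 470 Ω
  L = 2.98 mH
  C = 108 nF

Step 1 — Angular frequency: ω = 2π·f = 2π·1030 = 6472 rad/s.
Step 2 — Component impedances:
  R: Z = R = 470 Ω
  L: Z = jωL = j·6472·0.00298 = 0 + j19.29 Ω
  C: Z = 1/(jωC) = -j/(ω·C) = 0 - j1431 Ω
Step 3 — Series combination: Z_total = R + L + C = 470 - j1411 Ω = 1488∠-71.6° Ω.
Step 4 — Power factor: PF = cos(φ) = Re(Z)/|Z| = 470/1488 = 0.3159.
Step 5 — Type: Im(Z) = -1411 ⇒ leading (phase φ = -71.6°).

PF = 0.3159 (leading, φ = -71.6°)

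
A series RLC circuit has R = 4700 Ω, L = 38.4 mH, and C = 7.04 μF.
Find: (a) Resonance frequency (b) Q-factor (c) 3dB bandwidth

Step 1 — Resonance: ω₀ = 1/√(LC) = 1/√(0.0384·7.04e-06) = 1923 rad/s.
Step 2 — f₀ = ω₀/(2π) = 306.1 Hz.
Step 3 — Series Q: Q = ω₀L/R = 1923·0.0384/4700 = 0.01571.
Step 4 — Bandwidth: Δω = ω₀/Q = 1.224e+05 rad/s; BW = Δω/(2π) = 1.948e+04 Hz.

(a) f₀ = 306.1 Hz  (b) Q = 0.01571  (c) BW = 1.948e+04 Hz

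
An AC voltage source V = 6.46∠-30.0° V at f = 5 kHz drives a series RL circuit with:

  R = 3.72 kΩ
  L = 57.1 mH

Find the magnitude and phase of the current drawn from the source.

Step 1 — Angular frequency: ω = 2π·f = 2π·5000 = 3.142e+04 rad/s.
Step 2 — Component impedances:
  R: Z = R = 3720 Ω
  L: Z = jωL = j·3.142e+04·0.0571 = 0 + j1794 Ω
Step 3 — Series combination: Z_total = R + L = 3720 + j1794 Ω = 4130∠25.7° Ω.
Step 4 — Source phasor: V = 6.46∠-30.0° V = 5.595 - j3.23 V.
Step 5 — Ohm's law: I = V / Z_total = (5.595 - j3.23) / (3720 + j1794) = 0.0008805 - j0.001293 A.
Step 6 — Convert to polar: |I| = 0.001564 A, ∠I = -55.7°.

I = 0.001564∠-55.7° A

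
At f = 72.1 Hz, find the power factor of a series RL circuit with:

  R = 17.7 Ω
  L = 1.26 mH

Step 1 — Angular frequency: ω = 2π·f = 2π·72.1 = 453 rad/s.
Step 2 — Component impedances:
  R: Z = R = 17.7 Ω
  L: Z = jωL = j·453·0.00126 = 0 + j0.5708 Ω
Step 3 — Series combination: Z_total = R + L = 17.7 + j0.5708 Ω = 17.71∠1.8° Ω.
Step 4 — Power factor: PF = cos(φ) = Re(Z)/|Z| = 17.7/17.709 = 0.9995.
Step 5 — Type: Im(Z) = 0.5708 ⇒ lagging (phase φ = 1.8°).

PF = 0.9995 (lagging, φ = 1.8°)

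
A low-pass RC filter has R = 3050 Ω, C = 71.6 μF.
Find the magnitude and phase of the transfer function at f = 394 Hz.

Step 1 — Angular frequency: ω = 2π·394 = 2476 rad/s.
Step 2 — Transfer function: H(jω) = 1/(1 + jωRC).
Step 3 — Denominator: 1 + jωRC = 1 + j·2476·3050·7.16e-05 = 1 + j540.6.
Step 4 — H = 3.422e-06 - j0.00185.
Step 5 — Magnitude: |H| = 0.00185 (-54.7 dB); phase: φ = -89.9°.

|H| = 0.00185 (-54.7 dB), φ = -89.9°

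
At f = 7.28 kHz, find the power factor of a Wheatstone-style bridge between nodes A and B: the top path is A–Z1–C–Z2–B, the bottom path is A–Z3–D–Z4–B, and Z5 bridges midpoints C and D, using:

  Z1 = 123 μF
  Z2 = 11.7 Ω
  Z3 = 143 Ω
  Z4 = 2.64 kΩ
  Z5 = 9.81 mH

Step 1 — Angular frequency: ω = 2π·f = 2π·7280 = 4.574e+04 rad/s.
Step 2 — Component impedances:
  Z1: Z = 1/(jωC) = -j/(ω·C) = 0 - j0.1777 Ω
  Z2: Z = R = 11.7 Ω
  Z3: Z = R = 143 Ω
  Z4: Z = R = 2640 Ω
  Z5: Z = jωL = j·4.574e+04·0.00981 = 0 + j448.7 Ω
Step 3 — Bridge requires nodal analysis (the Z5 bridge couples midpoints C and D, so the two paths cannot be reduced to a simple series/parallel combination). Setting node B to ground and injecting 1 A at node A, the 3-node admittance system at A, C, D solves to V_A = Z_AB = 11.65 - j0.1757 Ω = 11.65∠-0.9° Ω.
Step 4 — Power factor: PF = cos(φ) = Re(Z)/|Z| = 11.6504/11.6517 = 0.9999.
Step 5 — Type: Im(Z) = -0.1757 ⇒ leading (phase φ = -0.9°).

PF = 0.9999 (leading, φ = -0.9°)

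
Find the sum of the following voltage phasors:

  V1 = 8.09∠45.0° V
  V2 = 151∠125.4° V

Step 1 — Convert each phasor to rectangular form:
  V1 = 8.09·(cos(45.0°) + j·sin(45.0°)) = 5.72 + j5.72 V
  V2 = 151·(cos(125.4°) + j·sin(125.4°)) = -87.47 + j123.1 V
Step 2 — Sum components: V_total = -81.75 + j128.8 V.
Step 3 — Convert to polar: |V_total| = 152.6 V, ∠V_total = 122.4°.

V_total = 152.6∠122.4° V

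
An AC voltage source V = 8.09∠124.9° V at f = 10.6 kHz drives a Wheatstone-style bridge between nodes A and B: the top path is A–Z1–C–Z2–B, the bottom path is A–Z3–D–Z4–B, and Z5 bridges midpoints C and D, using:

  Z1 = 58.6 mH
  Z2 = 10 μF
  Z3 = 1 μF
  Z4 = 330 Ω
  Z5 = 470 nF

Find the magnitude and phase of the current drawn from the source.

Step 1 — Angular frequency: ω = 2π·f = 2π·1.06e+04 = 6.66e+04 rad/s.
Step 2 — Component impedances:
  Z1: Z = jωL = j·6.66e+04·0.0586 = 0 + j3903 Ω
  Z2: Z = 1/(jωC) = -j/(ω·C) = 0 - j1.501 Ω
  Z3: Z = 1/(jωC) = -j/(ω·C) = 0 - j15.01 Ω
  Z4: Z = R = 330 Ω
  Z5: Z = 1/(jωC) = -j/(ω·C) = 0 - j31.95 Ω
Step 3 — Bridge requires nodal analysis (the Z5 bridge couples midpoints C and D, so the two paths cannot be reduced to a simple series/parallel combination). Setting node B to ground and injecting 1 A at node A, the 3-node admittance system at A, C, D solves to V_A = Z_AB = 3.434 - j48.68 Ω = 48.8∠-86.0° Ω.
Step 4 — Source phasor: V = 8.09∠124.9° V = -4.629 + j6.635 V.
Step 5 — Ohm's law: I = V / Z_total = (-4.629 + j6.635) / (3.434 - j48.68) = -0.1423 - j0.08504 A.
Step 6 — Convert to polar: |I| = 0.1658 A, ∠I = -149.1°.

I = 0.1658∠-149.1° A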